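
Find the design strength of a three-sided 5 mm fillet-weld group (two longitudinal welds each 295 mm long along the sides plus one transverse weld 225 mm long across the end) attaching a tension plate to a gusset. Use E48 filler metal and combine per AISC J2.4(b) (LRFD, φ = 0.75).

E48XX → F_EXX = 480 MPa.
t_e = 0.707 × 5 = 3.535 mm.
R_nwl = 0.6 × 480 × 3.535 × 590 × 10⁻³ = 600.7 kN (longitudinal, 2 welds).
R_nwt = 0.6 × 480 × 3.535 × 225 × 10⁻³ = 229.1 kN (transverse, base value).
(i) R_nwl + R_nwt = 829.7 kN; (ii) 0.85 R_nwl + 1.5 R_nwt = 854.2 kN.
R_n = max = 854.2 kN [governs: (ii)]; φR_n = 640.6 kN.

φR_n ≈ 641 kN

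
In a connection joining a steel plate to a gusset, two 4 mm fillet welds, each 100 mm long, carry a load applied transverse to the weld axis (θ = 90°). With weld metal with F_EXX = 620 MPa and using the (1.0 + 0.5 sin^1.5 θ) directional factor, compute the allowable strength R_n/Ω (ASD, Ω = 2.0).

t_e = 0.707 × 4 = 2.828 mm; A_we = 2.828 × 200 = 565.6 mm².
Directional factor: 1.0 + 0.5 sin^1.5(90°) = 1.5.
F_nw = 0.6 × 620 × 1.5 = 558 MPa.
R_n/Ω = (558 × 565.6) / 2.0 × 10⁻³ = 157.8 kN.

R_n/Ω ≈ 158 kN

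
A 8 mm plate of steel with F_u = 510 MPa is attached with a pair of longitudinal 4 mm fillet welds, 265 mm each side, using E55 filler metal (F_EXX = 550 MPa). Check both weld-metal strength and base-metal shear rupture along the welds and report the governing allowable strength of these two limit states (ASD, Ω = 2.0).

t_e = 0.707 × 4 = 2.828 mm; L = 530 mm.
Weld metal: R_n/Ω = (1/2.0) × 0.6 × 550 × 2.828 × 530 × 10⁻³ = 247.3 kN.
Base metal (shear rupture): R_n/Ω = (1/2.0) × 0.6 × 510 × 8 × 530 × 10⁻³ = 648.7 kN.
Governing: weld metal.

R_n/Ω ≈ 247 kN (weld metal governs)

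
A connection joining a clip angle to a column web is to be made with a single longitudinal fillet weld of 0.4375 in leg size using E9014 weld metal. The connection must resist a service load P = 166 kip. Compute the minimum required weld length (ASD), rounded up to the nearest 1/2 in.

L = 20 in

E90XX → F_EXX = 90 ksi.
Throat t_e = 0.707 × 0.4375 = 0.3093 in.
r_n/Ω = (0.6 × 90 × 0.3093) / 2.0 = 8.351 kip/in.
L_req = P / (r_n/Ω) = 166 / 8.351 = 19.88 in total.
Round up → use L = 20 in.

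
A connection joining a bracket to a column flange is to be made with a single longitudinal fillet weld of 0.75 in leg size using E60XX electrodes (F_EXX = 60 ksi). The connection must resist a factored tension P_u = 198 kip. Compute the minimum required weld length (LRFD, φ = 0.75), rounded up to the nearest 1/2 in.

Throat t_e = 0.707 × 0.75 = 0.5302 in.
φr_n = 0.75 × 0.6 × 60 × 0.5302 = 14.32 kip/in.
L_req = P_u / φr_n = 198 / 14.32 = 13.83 in total.
Round up → use L = 14 in.

L = 14 in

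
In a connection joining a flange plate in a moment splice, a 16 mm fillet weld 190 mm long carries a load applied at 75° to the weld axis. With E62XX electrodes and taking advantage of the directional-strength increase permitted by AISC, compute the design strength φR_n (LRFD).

φR_n ≈ 884 kN

E62XX → F_EXX = 620 MPa.
t_e = 0.707 × 16 = 11.31 mm; A_we = 11.31 × 190 = 2149 mm².
Directional factor: 1.0 + 0.5 sin^1.5(75°) = 1.475.
F_nw = 0.6 × 620 × 1.475 = 548.6 MPa.
φR_n = 0.75 × 548.6 × 2149 × 10⁻³ = 884.3 kN.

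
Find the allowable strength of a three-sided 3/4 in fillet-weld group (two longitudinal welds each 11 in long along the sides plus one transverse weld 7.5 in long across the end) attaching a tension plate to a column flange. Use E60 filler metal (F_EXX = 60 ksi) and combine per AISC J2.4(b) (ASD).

R_n/Ω ≈ 286 kip

t_e = 0.707 × 0.75 = 0.5302 in.
R_nwl = 0.6 × 60 × 0.5302 × 22 = 420 kip (longitudinal, 2 welds).
R_nwt = 0.6 × 60 × 0.5302 × 7.5 = 143.2 kip (transverse, base value).
(i) R_nwl + R_nwt = 563.1 kip; (ii) 0.85 R_nwl + 1.5 R_nwt = 571.7 kip.
R_n = max = 571.7 kip [governs: (ii)]; R_n/Ω = 285.9 kip.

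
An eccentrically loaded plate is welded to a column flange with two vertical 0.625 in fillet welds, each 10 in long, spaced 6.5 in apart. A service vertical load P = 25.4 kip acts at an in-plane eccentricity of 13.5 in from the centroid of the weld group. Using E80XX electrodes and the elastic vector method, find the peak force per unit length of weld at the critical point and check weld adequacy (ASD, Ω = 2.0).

E80XX → F_EXX = 80 ksi.
Total weld length L_w = 20 in. Treat welds as unit-width lines.
Polar moment about centroid: J = 2[d³/12 + d(b/2)²] = 2[10³/12 + 10×3.25²] = 377.9 in³.
Direct shear f_v = P/L_w = 25.4 / 20 = 1.27 kip/in (vertical).
Torsion M = P·e = 25.4 × 13.5 = 342.9 kip·in.
Critical point at (x, y) = (3.25, 5) from centroid. f_tx = M·y/J = 4.537 kip/in; f_ty = M·x/J = 2.949 kip/in.
Resultant f_max = √[f_tx² + (f_v + f_ty)²] = √[4.537² + (1.27 + 2.949)²] = 6.195 kip/in.
Capacity per unit length: r_n/Ω = (1/2.0) × 0.6 × 80 × (0.707 × 0.625) = 10.6 kip/in.
6.195 ≤ 10.6 → adequate.

f_max ≈ 6.2 kip/in; adequate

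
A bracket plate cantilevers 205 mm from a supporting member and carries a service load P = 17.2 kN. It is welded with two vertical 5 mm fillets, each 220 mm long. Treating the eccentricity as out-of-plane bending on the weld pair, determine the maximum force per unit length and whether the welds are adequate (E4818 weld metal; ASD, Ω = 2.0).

f_max ≈ 222 N/mm; adequate

E48XX → F_EXX = 480 MPa.
L_w = 2 × 220 = 440 mm; section modulus (unit throat) S = 2 × L²/6 = 16130 mm².
Direct shear f_v = P/L_w = 17.2×10³/440 = 39.09 N/mm.
Moment M = P × e = 17.2×10³ × 205 = 3526000 N·mm; bending f_b = M/S = 218.6 N/mm.
f_max = √(f_v² + f_b²) = √(39.09² + 218.6²) = 222 N/mm.
r_n/Ω = (1/2.0) × 0.6 × 480 × (0.707 × 5) = 509 N/mm → adequate.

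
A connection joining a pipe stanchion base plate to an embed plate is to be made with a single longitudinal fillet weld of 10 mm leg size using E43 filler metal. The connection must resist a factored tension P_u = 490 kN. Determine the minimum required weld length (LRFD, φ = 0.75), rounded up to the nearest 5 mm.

E43XX → F_EXX = 430 MPa.
Throat t_e = 0.707 × 10 = 7.07 mm.
φr_n = 0.75 × 0.6 × 430 × 7.07 × 10⁻³ = 1.368 kN/mm.
L_req = P_u / φr_n = 490 / 1.368 = 358.2 mm total.
Round up → use L = 360 mm.

L = 360 mm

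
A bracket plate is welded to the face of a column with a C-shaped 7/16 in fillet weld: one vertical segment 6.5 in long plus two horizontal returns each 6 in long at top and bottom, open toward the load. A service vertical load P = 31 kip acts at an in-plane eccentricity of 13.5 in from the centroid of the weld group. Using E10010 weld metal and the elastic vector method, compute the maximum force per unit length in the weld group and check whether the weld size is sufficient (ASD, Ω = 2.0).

E100XX → F_EXX = 100 ksi.
Total weld length L_w = 18.5 in. Treat welds as unit-width lines.
Centroid: x̄ = 2×6×3 / 18.5 = 1.946 in from the vertical weld.
Polar moment about centroid: J = I_x + I_y = [6.5³/12 + 2×6×3.25²] + [6.5×1.946² + 2(6³/12 + 6×1.054²)] = 223.6 in³.
Direct shear f_v = P/L_w = 31 / 18.5 = 1.676 kip/in (vertical).
Torsion M = P·e = 31 × 13.5 = 418.5 kip·in.
Critical point at (x, y) = (4.054, 3.25) from centroid. f_tx = M·y/J = 6.083 kip/in; f_ty = M·x/J = 7.588 kip/in.
Resultant f_max = √[f_tx² + (f_v + f_ty)²] = √[6.083² + (1.676 + 7.588)²] = 11.08 kip/in.
Capacity per unit length: r_n/Ω = (1/2.0) × 0.6 × 100 × (0.707 × 0.4375) = 9.279 kip/in.
11.08 > 9.279 → NOT adequate.

f_max ≈ 11.1 kip/in; NOT adequate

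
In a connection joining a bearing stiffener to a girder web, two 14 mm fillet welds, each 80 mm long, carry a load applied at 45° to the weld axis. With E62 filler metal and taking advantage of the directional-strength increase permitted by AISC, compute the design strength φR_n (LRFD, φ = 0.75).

E62XX → F_EXX = 620 MPa.
t_e = 0.707 × 14 = 9.898 mm; A_we = 9.898 × 160 = 1584 mm².
Directional factor: 1.0 + 0.5 sin^1.5(45°) = 1.297.
F_nw = 0.6 × 620 × 1.297 = 482.6 MPa.
φR_n = 0.75 × 482.6 × 1584 × 10⁻³ = 573.2 kN.

φR_n ≈ 573 kN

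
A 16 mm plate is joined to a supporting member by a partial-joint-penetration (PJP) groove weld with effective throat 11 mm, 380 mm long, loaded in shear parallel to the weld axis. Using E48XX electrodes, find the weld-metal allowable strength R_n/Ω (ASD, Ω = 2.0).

R_n/Ω ≈ 602 kN

E48XX → F_EXX = 480 MPa.
Effective throat (given) t_e = 11 mm.
A_we = 11 × 380 = 4180 mm².
F_nw = 0.6 F_EXX = 288 MPa.
R_n/Ω = (288 × 4180) / 2.0 × 10⁻³ = 601.9 kN.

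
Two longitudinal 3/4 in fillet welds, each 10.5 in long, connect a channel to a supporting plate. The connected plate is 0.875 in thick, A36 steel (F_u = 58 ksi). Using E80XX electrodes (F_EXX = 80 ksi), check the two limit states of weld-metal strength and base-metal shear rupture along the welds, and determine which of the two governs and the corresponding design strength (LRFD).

φR_n ≈ 401 kips (weld metal governs)

t_e = 0.707 × 0.75 = 0.5302 in; L = 21 in.
Weld metal: φR_n = 0.75 × 0.6 × 80 × 0.5302 × 21 = 400.9 kips.
Base metal (shear rupture): φR_n = 0.75 × 0.6 × 58 × 0.875 × 21 = 479.6 kips.
Governing: weld metal.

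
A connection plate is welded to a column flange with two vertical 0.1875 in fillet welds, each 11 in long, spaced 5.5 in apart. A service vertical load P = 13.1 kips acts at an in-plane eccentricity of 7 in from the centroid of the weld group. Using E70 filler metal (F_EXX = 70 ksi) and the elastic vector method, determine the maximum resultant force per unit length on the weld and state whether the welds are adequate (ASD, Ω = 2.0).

f_max ≈ 1.8 kip/in; adequate

Total weld length L_w = 22 in. Treat welds as unit-width lines.
Polar moment about centroid: J = 2[d³/12 + d(b/2)²] = 2[11³/12 + 11×2.75²] = 388.2 in³.
Direct shear f_v = P/L_w = 13.1 / 22 = 0.5955 kip/in (vertical).
Torsion M = P·e = 13.1 × 7 = 91.7 kip·in.
Critical point at (x, y) = (2.75, 5.5) from centroid. f_tx = M·y/J = 1.299 kip/in; f_ty = M·x/J = 0.6496 kip/in.
Resultant f_max = √[f_tx² + (f_v + f_ty)²] = √[1.299² + (0.5955 + 0.6496)²] = 1.799 kip/in.
Capacity per unit length: r_n/Ω = (1/2.0) × 0.6 × 70 × (0.707 × 0.1875) = 2.784 kip/in.
1.799 ≤ 2.784 → adequate.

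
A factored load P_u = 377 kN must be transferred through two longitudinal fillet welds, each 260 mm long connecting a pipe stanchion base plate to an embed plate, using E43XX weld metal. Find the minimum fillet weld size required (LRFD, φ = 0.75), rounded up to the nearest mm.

E43XX → F_EXX = 430 MPa.
Total weld length L = 520 mm.
Required throat t_e = P_u / (φ × 0.6 F_EXX × L) = 377 / (0.75 × 0.6 × 430 × 520 × 10⁻³) = 3.747 mm.
Required leg w = t_e / 0.707 = 5.3 mm → use 6 mm.

w = 6 mm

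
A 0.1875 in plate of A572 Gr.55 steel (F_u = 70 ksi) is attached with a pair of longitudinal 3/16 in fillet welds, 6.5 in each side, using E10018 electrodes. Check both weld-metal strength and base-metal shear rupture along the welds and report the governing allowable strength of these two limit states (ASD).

E100XX → F_EXX = 100 ksi.
t_e = 0.707 × 0.1875 = 0.1326 in; L = 13 in.
Weld metal: R_n/Ω = (1/2.0) × 0.6 × 100 × 0.1326 × 13 = 51.7 kip.
Base metal (shear rupture): R_n/Ω = (1/2.0) × 0.6 × 70 × 0.1875 × 13 = 51.19 kip.
Governing: base-metal shear rupture.

R_n/Ω ≈ 51.2 kip (base-metal shear rupture governs)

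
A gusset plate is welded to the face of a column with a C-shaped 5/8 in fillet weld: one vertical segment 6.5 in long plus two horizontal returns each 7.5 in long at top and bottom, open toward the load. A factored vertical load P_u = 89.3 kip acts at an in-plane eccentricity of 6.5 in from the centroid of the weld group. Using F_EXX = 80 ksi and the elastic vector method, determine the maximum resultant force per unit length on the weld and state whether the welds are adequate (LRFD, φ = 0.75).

f_max ≈ 14.4 kip/in; adequate

Total weld length L_w = 21.5 in. Treat welds as unit-width lines.
Centroid: x̄ = 2×7.5×3.75 / 21.5 = 2.616 in from the vertical weld.
Polar moment about centroid: J = I_x + I_y = [6.5³/12 + 2×7.5×3.25²] + [6.5×2.616² + 2(7.5³/12 + 7.5×1.134²)] = 315.4 in³.
Direct shear f_v = P/L_w = 89.3 / 21.5 = 4.153 kip/in (vertical).
Torsion M = P·e = 89.3 × 6.5 = 580.45 kip·in.
Critical point at (x, y) = (4.884, 3.25) from centroid. f_tx = M·y/J = 5.981 kip/in; f_ty = M·x/J = 8.988 kip/in.
Resultant f_max = √[f_tx² + (f_v + f_ty)²] = √[5.981² + (4.153 + 8.988)²] = 14.44 kip/in.
Capacity per unit length: φr_n = 0.75 × 0.6 × 80 × (0.707 × 0.625) = 15.91 kip/in.
14.44 ≤ 15.91 → adequate.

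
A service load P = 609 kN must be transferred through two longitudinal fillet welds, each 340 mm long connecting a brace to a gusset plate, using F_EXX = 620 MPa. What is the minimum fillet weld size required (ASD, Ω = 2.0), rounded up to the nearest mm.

w = 7 mm

Total weld length L = 680 mm.
Required throat t_e = P × Ω / (0.6 F_EXX × L) = 609 × 2.0 / (0.6 × 620 × 680 × 10⁻³) = 4.815 mm.
Required leg w = t_e / 0.707 = 6.81 mm → use 7 mm.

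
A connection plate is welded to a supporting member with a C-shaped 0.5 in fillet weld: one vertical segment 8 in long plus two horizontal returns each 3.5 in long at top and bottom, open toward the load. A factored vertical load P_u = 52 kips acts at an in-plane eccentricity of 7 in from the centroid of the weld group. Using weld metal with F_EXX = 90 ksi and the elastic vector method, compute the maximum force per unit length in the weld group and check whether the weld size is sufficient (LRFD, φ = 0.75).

Total weld length L_w = 15 in. Treat welds as unit-width lines.
Centroid: x̄ = 2×3.5×1.75 / 15 = 0.8167 in from the vertical weld.
Polar moment about centroid: J = I_x + I_y = [8³/12 + 2×3.5×4²] + [8×0.8167² + 2(3.5³/12 + 3.5×0.9333²)] = 173.2 in³.
Direct shear f_v = P/L_w = 52 / 15 = 3.467 kip/in (vertical).
Torsion M = P·e = 52 × 7 = 364 kip·in.
Critical point at (x, y) = (2.683, 4) from centroid. f_tx = M·y/J = 8.404 kip/in; f_ty = M·x/J = 5.638 kip/in.
Resultant f_max = √[f_tx² + (f_v + f_ty)²] = √[8.404² + (3.467 + 5.638)²] = 12.39 kip/in.
Capacity per unit length: φr_n = 0.75 × 0.6 × 90 × (0.707 × 0.5) = 14.32 kip/in.
12.39 ≤ 14.32 → adequate.

f_max ≈ 12.4 kip/in; adequate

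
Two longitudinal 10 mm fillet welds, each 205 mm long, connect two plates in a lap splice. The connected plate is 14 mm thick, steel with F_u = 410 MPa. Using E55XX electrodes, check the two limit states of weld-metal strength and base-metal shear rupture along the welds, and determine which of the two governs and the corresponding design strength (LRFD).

E55XX → F_EXX = 550 MPa.
t_e = 0.707 × 10 = 7.07 mm; L = 410 mm.
Weld metal: φR_n = 0.75 × 0.6 × 550 × 7.07 × 410 × 10⁻³ = 717.4 kN.
Base metal (shear rupture): φR_n = 0.75 × 0.6 × 410 × 14 × 410 × 10⁻³ = 1059 kN.
Governing: weld metal.

φR_n ≈ 717 kN (weld metal governs)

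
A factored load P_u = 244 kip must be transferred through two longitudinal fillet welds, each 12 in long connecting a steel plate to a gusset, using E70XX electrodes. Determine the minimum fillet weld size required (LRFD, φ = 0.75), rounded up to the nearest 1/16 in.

w = 1/2 in

E70XX → F_EXX = 70 ksi.
Total weld length L = 24 in.
Required throat t_e = P_u / (φ × 0.6 F_EXX × L) = 244 / (0.75 × 0.6 × 70 × 24) = 0.3228 in.
Required leg w = t_e / 0.707 = 0.4565 in → use 1/2 in.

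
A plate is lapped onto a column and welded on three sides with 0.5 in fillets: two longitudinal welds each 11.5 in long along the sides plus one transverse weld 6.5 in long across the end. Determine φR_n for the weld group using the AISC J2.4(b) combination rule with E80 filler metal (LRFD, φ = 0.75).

φR_n ≈ 375 kip

E80XX → F_EXX = 80 ksi.
t_e = 0.707 × 0.5 = 0.3535 in.
R_nwl = 0.6 × 80 × 0.3535 × 23 = 390.3 kip (longitudinal, 2 welds).
R_nwt = 0.6 × 80 × 0.3535 × 6.5 = 110.3 kip (transverse, base value).
(i) R_nwl + R_nwt = 500.6 kip; (ii) 0.85 R_nwl + 1.5 R_nwt = 497.2 kip.
R_n = max = 500.6 kip [governs: (i)]; φR_n = 375.4 kip.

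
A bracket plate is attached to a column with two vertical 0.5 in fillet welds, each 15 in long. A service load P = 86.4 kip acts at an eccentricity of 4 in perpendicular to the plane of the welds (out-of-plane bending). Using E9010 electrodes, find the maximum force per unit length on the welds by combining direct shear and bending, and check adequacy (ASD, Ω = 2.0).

E90XX → F_EXX = 90 ksi.
L_w = 2 × 15 = 30 in; section modulus (unit throat) S = 2 × L²/6 = 75 in².
Direct shear f_v = P/L_w = 86.4/30 = 2.88 kip/in.
Moment M = P × e = 86.4 × 4 = 345.6 kip·in; bending f_b = M/S = 4.608 kip/in.
f_max = √(f_v² + f_b²) = √(2.88² + 4.608²) = 5.434 kip/in.
r_n/Ω = (1/2.0) × 0.6 × 90 × (0.707 × 0.5) = 9.544 kip/in → adequate.

f_max ≈ 5.43 kip/in; adequate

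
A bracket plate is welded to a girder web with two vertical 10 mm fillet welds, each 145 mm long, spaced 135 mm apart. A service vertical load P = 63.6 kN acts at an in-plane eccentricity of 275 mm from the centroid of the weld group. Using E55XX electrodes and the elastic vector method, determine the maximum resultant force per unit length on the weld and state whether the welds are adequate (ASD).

f_max ≈ 1110 N/mm; adequate

E55XX → F_EXX = 550 MPa.
Total weld length L_w = 290 mm. Treat welds as unit-width lines.
Polar moment about centroid: J = 2[d³/12 + d(b/2)²] = 2[145³/12 + 145×67.5²] = 1829000 mm³.
Direct shear f_v = P/L_w = 63.6×10³ / 290 = 219.3 N/mm (vertical).
Torsion M = P·e = 63.6×10³ × 275 = 17490000 N·mm.
Critical point at (x, y) = (67.5, 72.5) from centroid. f_tx = M·y/J = 693.1 N/mm; f_ty = M·x/J = 645.3 N/mm.
Resultant f_max = √[f_tx² + (f_v + f_ty)²] = √[693.1² + (219.3 + 645.3)²] = 1108 N/mm.
Capacity per unit length: r_n/Ω = (1/2.0) × 0.6 × 550 × (0.707 × 10) = 1167 N/mm.
1108 ≤ 1167 → adequate.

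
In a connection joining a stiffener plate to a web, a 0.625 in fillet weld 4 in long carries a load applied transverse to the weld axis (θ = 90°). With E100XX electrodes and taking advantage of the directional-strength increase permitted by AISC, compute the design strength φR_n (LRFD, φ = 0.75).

φR_n ≈ 119 kip

E100XX → F_EXX = 100 ksi.
t_e = 0.707 × 0.625 = 0.4419 in; A_we = 0.4419 × 4 = 1.767 in².
Directional factor: 1.0 + 0.5 sin^1.5(90°) = 1.5.
F_nw = 0.6 × 100 × 1.5 = 90 ksi.
φR_n = 0.75 × 90 × 1.767 = 119.3 kip.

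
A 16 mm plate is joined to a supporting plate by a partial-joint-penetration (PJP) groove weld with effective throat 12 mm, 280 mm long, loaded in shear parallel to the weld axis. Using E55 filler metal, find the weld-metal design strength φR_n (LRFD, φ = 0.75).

E55XX → F_EXX = 550 MPa.
Effective throat (given) t_e = 12 mm.
A_we = 12 × 280 = 3360 mm².
F_nw = 0.6 F_EXX = 330 MPa.
φR_n = 0.75 × 330 × 3360 × 10⁻³ = 831.6 kN.

φR_n ≈ 832 kN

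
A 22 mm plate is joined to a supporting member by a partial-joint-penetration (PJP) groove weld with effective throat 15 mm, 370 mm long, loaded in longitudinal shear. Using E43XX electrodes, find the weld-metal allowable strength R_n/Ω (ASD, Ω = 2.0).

E43XX → F_EXX = 430 MPa.
Effective throat (given) t_e = 15 mm.
A_we = 15 × 370 = 5550 mm².
F_nw = 0.6 F_EXX = 258 MPa.
R_n/Ω = (258 × 5550) / 2.0 × 10⁻³ = 716 kN.

R_n/Ω ≈ 716 kN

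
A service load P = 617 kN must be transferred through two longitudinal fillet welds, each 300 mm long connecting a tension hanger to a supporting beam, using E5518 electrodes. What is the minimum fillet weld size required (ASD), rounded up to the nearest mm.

w = 9 mm

E55XX → F_EXX = 550 MPa.
Total weld length L = 600 mm.
Required throat t_e = P × Ω / (0.6 F_EXX × L) = 617 × 2.0 / (0.6 × 550 × 600 × 10⁻³) = 6.232 mm.
Required leg w = t_e / 0.707 = 8.815 mm → use 9 mm.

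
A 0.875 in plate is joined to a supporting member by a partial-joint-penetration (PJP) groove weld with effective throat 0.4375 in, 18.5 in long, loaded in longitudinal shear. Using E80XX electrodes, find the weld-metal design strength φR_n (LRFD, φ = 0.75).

E80XX → F_EXX = 80 ksi.
Effective throat (given) t_e = 0.4375 in.
A_we = 0.4375 × 18.5 = 8.094 in².
F_nw = 0.6 F_EXX = 48 ksi.
φR_n = 0.75 × 48 × 8.094 = 291.4 kip.

φR_n ≈ 291 kip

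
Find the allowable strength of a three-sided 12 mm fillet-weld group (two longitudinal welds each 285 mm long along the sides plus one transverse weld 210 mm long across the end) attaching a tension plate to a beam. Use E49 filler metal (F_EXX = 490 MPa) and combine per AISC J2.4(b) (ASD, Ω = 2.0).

R_n/Ω ≈ 997 kN

t_e = 0.707 × 12 = 8.484 mm.
R_nwl = 0.6 × 490 × 8.484 × 570 × 10⁻³ = 1422 kN (longitudinal, 2 welds).
R_nwt = 0.6 × 490 × 8.484 × 210 × 10⁻³ = 523.8 kN (transverse, base value).
(i) R_nwl + R_nwt = 1946 kN; (ii) 0.85 R_nwl + 1.5 R_nwt = 1994 kN.
R_n = max = 1994 kN [governs: (ii)]; R_n/Ω = 997.1 kN.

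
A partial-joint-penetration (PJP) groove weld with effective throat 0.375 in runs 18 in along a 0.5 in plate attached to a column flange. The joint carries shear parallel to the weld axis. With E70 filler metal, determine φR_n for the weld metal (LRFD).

φR_n ≈ 213 kip

E70XX → F_EXX = 70 ksi.
Effective throat (given) t_e = 0.375 in.
A_we = 0.375 × 18 = 6.75 in².
F_nw = 0.6 F_EXX = 42 ksi.
φR_n = 0.75 × 42 × 6.75 = 212.6 kip.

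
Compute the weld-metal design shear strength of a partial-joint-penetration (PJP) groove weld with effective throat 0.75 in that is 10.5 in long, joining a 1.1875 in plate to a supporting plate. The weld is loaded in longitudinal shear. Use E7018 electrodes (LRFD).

E70XX → F_EXX = 70 ksi.
Effective throat (given) t_e = 0.75 in.
A_we = 0.75 × 10.5 = 7.875 in².
F_nw = 0.6 F_EXX = 42 ksi.
φR_n = 0.75 × 42 × 7.875 = 248.1 kips.

φR_n ≈ 248 kips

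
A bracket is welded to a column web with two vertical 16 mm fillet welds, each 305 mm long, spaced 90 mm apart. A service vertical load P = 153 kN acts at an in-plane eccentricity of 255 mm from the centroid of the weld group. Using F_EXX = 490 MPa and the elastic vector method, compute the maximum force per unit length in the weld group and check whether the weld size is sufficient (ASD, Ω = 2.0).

Total weld length L_w = 610 mm. Treat welds as unit-width lines.
Polar moment about centroid: J = 2[d³/12 + d(b/2)²] = 2[305³/12 + 305×45²] = 5964000 mm³.
Direct shear f_v = P/L_w = 153×10³ / 610 = 250.8 N/mm (vertical).
Torsion M = P·e = 153×10³ × 255 = 39015000 N·mm.
Critical point at (x, y) = (45, 152.5) from centroid. f_tx = M·y/J = 997.6 N/mm; f_ty = M·x/J = 294.4 N/mm.
Resultant f_max = √[f_tx² + (f_v + f_ty)²] = √[997.6² + (250.8 + 294.4)²] = 1137 N/mm.
Capacity per unit length: r_n/Ω = (1/2.0) × 0.6 × 490 × (0.707 × 16) = 1663 N/mm.
1137 ≤ 1663 → adequate.

f_max ≈ 1140 N/mm; adequate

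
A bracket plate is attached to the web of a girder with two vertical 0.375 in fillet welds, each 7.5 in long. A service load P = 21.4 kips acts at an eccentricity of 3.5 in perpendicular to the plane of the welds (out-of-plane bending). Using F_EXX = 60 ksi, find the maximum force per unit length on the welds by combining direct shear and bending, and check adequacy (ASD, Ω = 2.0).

f_max ≈ 4.24 kip/in; adequate

L_w = 2 × 7.5 = 15 in; section modulus (unit throat) S = 2 × L²/6 = 18.75 in².
Direct shear f_v = P/L_w = 21.4/15 = 1.427 kip/in.
Moment M = P × e = 21.4 × 3.5 = 74.9 kip·in; bending f_b = M/S = 3.995 kip/in.
f_max = √(f_v² + f_b²) = √(1.427² + 3.995²) = 4.242 kip/in.
r_n/Ω = (1/2.0) × 0.6 × 60 × (0.707 × 0.375) = 4.772 kip/in → adequate.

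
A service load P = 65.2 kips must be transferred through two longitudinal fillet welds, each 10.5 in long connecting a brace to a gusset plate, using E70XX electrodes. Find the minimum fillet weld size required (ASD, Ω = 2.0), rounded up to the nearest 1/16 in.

w = 1/4 in

E70XX → F_EXX = 70 ksi.
Total weld length L = 21 in.
Required throat t_e = P × Ω / (0.6 F_EXX × L) = 65.2 × 2.0 / (0.6 × 70 × 21) = 0.1478 in.
Required leg w = t_e / 0.707 = 0.2091 in → use 1/4 in.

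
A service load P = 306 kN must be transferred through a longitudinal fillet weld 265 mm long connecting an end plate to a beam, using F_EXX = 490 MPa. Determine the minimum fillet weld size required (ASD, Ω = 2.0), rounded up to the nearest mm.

w = 12 mm

Total weld length L = 265 mm.
Required throat t_e = P × Ω / (0.6 F_EXX × L) = 306 × 2.0 / (0.6 × 490 × 265 × 10⁻³) = 7.855 mm.
Required leg w = t_e / 0.707 = 11.11 mm → use 12 mm.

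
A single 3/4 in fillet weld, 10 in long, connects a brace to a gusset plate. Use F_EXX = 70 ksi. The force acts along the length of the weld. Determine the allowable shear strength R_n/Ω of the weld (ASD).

R_n/Ω ≈ 111 kips

Effective throat t_e = 0.707 × 0.75 = 0.5302 in.
Total length L = 10 in; A_we = 0.5302 × 10 = 5.303 in².
F_nw = 0.6 F_EXX = 0.6 × 70 = 42 ksi.
R_n = 42 × 5.303 = 222.7 kips; R_n/Ω = 222.7/2.0 = 111.4 kips.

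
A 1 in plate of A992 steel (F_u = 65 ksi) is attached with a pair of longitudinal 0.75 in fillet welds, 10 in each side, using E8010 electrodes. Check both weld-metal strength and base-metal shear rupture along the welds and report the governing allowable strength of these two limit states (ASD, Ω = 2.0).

E80XX → F_EXX = 80 ksi.
t_e = 0.707 × 0.75 = 0.5302 in; L = 20 in.
Weld metal: R_n/Ω = (1/2.0) × 0.6 × 80 × 0.5302 × 20 = 254.5 kip.
Base metal (shear rupture): R_n/Ω = (1/2.0) × 0.6 × 65 × 1 × 20 = 390 kip.
Governing: weld metal.

R_n/Ω ≈ 255 kip (weld metal governs)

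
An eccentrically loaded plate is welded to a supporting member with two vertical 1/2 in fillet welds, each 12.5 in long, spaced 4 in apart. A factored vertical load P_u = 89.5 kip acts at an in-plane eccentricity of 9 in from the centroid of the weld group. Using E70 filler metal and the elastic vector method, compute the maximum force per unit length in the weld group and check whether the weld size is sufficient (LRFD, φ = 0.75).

f_max ≈ 13.9 kip/in; NOT adequate

E70XX → F_EXX = 70 ksi.
Total weld length L_w = 25 in. Treat welds as unit-width lines.
Polar moment about centroid: J = 2[d³/12 + d(b/2)²] = 2[12.5³/12 + 12.5×2²] = 425.5 in³.
Direct shear f_v = P/L_w = 89.5 / 25 = 3.58 kip/in (vertical).
Torsion M = P·e = 89.5 × 9 = 805.5 kip·in.
Critical point at (x, y) = (2, 6.25) from centroid. f_tx = M·y/J = 11.83 kip/in; f_ty = M·x/J = 3.786 kip/in.
Resultant f_max = √[f_tx² + (f_v + f_ty)²] = √[11.83² + (3.58 + 3.786)²] = 13.94 kip/in.
Capacity per unit length: φr_n = 0.75 × 0.6 × 70 × (0.707 × 0.5) = 11.14 kip/in.
13.94 > 11.14 → NOT adequate.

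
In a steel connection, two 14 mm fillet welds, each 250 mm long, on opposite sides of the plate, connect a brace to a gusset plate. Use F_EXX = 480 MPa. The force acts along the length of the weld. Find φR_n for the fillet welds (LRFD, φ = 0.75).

φR_n ≈ 1070 kN

Effective throat t_e = 0.707 × 14 = 9.898 mm.
Total length L = 500 mm; A_we = 9.898 × 500 = 4949 mm².
F_nw = 0.6 F_EXX = 0.6 × 480 = 288 MPa.
φR_n = 0.75 × 288 × 4949 × 10⁻³ = 1069 kN.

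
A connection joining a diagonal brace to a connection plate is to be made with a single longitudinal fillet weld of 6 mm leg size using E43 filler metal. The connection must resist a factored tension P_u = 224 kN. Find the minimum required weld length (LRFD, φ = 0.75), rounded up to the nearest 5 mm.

E43XX → F_EXX = 430 MPa.
Throat t_e = 0.707 × 6 = 4.242 mm.
φr_n = 0.75 × 0.6 × 430 × 4.242 × 10⁻³ = 0.8208 kN/mm.
L_req = P_u / φr_n = 224 / 0.8208 = 272.9 mm total.
Round up → use L = 275 mm.

L = 275 mm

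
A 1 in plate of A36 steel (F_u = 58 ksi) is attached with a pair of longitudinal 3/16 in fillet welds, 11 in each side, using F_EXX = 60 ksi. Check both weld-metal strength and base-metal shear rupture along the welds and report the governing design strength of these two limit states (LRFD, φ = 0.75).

t_e = 0.707 × 0.1875 = 0.1326 in; L = 22 in.
Weld metal: φR_n = 0.75 × 0.6 × 60 × 0.1326 × 22 = 78.74 kips.
Base metal (shear rupture): φR_n = 0.75 × 0.6 × 58 × 1 × 22 = 574.2 kips.
Governing: weld metal.

φR_n ≈ 78.7 kips (weld metal governs)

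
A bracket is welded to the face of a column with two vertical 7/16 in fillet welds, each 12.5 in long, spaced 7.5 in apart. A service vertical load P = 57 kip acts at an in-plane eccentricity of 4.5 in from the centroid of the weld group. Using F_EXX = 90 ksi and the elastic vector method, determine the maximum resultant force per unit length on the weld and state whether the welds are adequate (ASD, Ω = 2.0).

Total weld length L_w = 25 in. Treat welds as unit-width lines.
Polar moment about centroid: J = 2[d³/12 + d(b/2)²] = 2[12.5³/12 + 12.5×3.75²] = 677.1 in³.
Direct shear f_v = P/L_w = 57 / 25 = 2.28 kip/in (vertical).
Torsion M = P·e = 57 × 4.5 = 256.5 kip·in.
Critical point at (x, y) = (3.75, 6.25) from centroid. f_tx = M·y/J = 2.368 kip/in; f_ty = M·x/J = 1.421 kip/in.
Resultant f_max = √[f_tx² + (f_v + f_ty)²] = √[2.368² + (2.28 + 1.421)²] = 4.393 kip/in.
Capacity per unit length: r_n/Ω = (1/2.0) × 0.6 × 90 × (0.707 × 0.4375) = 8.351 kip/in.
4.393 ≤ 8.351 → adequate.

f_max ≈ 4.39 kip/in; adequate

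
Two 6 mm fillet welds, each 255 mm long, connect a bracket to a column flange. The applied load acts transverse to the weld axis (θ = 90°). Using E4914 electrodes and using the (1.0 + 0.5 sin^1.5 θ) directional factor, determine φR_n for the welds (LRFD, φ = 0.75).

E49XX → F_EXX = 490 MPa.
t_e = 0.707 × 6 = 4.242 mm; A_we = 4.242 × 510 = 2163 mm².
Directional factor: 1.0 + 0.5 sin^1.5(90°) = 1.5.
F_nw = 0.6 × 490 × 1.5 = 441 MPa.
φR_n = 0.75 × 441 × 2163 × 10⁻³ = 715.6 kN.

φR_n ≈ 716 kN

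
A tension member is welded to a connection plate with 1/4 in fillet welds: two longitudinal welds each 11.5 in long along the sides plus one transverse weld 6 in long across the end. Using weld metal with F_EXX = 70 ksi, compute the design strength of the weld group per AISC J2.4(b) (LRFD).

t_e = 0.707 × 0.25 = 0.1767 in.
R_nwl = 0.6 × 70 × 0.1767 × 23 = 170.7 kip (longitudinal, 2 welds).
R_nwt = 0.6 × 70 × 0.1767 × 6 = 44.54 kip (transverse, base value).
(i) R_nwl + R_nwt = 215.3 kip; (ii) 0.85 R_nwl + 1.5 R_nwt = 211.9 kip.
R_n = max = 215.3 kip [governs: (i)]; φR_n = 161.5 kip.

φR_n ≈ 161 kip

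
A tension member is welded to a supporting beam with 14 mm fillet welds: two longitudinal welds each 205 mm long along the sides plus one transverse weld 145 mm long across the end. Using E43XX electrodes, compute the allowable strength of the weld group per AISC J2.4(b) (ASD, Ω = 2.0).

R_n/Ω ≈ 723 kN

E43XX → F_EXX = 430 MPa.
t_e = 0.707 × 14 = 9.898 mm.
R_nwl = 0.6 × 430 × 9.898 × 410 × 10⁻³ = 1047 kN (longitudinal, 2 welds).
R_nwt = 0.6 × 430 × 9.898 × 145 × 10⁻³ = 370.3 kN (transverse, base value).
(i) R_nwl + R_nwt = 1417 kN; (ii) 0.85 R_nwl + 1.5 R_nwt = 1445 kN.
R_n = max = 1445 kN [governs: (ii)]; R_n/Ω = 722.7 kN.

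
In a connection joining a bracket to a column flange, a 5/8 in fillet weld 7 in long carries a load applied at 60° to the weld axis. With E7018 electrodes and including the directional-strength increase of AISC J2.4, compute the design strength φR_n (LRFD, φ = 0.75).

E70XX → F_EXX = 70 ksi.
t_e = 0.707 × 0.625 = 0.4419 in; A_we = 0.4419 × 7 = 3.093 in².
Directional factor: 1.0 + 0.5 sin^1.5(60°) = 1.403.
F_nw = 0.6 × 70 × 1.403 = 58.92 ksi.
φR_n = 0.75 × 58.92 × 3.093 = 136.7 kip.

φR_n ≈ 137 kip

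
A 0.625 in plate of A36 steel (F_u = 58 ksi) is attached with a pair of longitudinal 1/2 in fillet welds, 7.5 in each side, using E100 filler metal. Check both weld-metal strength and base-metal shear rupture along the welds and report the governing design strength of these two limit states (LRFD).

E100XX → F_EXX = 100 ksi.
t_e = 0.707 × 0.5 = 0.3535 in; L = 15 in.
Weld metal: φR_n = 0.75 × 0.6 × 100 × 0.3535 × 15 = 238.6 kips.
Base metal (shear rupture): φR_n = 0.75 × 0.6 × 58 × 0.625 × 15 = 244.7 kips.
Governing: weld metal.

φR_n ≈ 239 kips (weld metal governs)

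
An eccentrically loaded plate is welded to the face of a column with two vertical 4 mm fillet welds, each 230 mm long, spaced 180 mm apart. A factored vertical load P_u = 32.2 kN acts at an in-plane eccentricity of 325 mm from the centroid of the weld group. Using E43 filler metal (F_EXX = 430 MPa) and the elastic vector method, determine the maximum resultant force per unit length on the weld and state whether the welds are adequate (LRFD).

Total weld length L_w = 460 mm. Treat welds as unit-width lines.
Polar moment about centroid: J = 2[d³/12 + d(b/2)²] = 2[230³/12 + 230×90²] = 5754000 mm³.
Direct shear f_v = P/L_w = 32.2×10³ / 460 = 70 N/mm (vertical).
Torsion M = P·e = 32.2×10³ × 325 = 10465000 N·mm.
Critical point at (x, y) = (90, 115) from centroid. f_tx = M·y/J = 209.2 N/mm; f_ty = M·x/J = 163.7 N/mm.
Resultant f_max = √[f_tx² + (f_v + f_ty)²] = √[209.2² + (70 + 163.7)²] = 313.6 N/mm.
Capacity per unit length: φr_n = 0.75 × 0.6 × 430 × (0.707 × 4) = 547.2 N/mm.
313.6 ≤ 547.2 → adequate.

f_max ≈ 314 N/mm; adequate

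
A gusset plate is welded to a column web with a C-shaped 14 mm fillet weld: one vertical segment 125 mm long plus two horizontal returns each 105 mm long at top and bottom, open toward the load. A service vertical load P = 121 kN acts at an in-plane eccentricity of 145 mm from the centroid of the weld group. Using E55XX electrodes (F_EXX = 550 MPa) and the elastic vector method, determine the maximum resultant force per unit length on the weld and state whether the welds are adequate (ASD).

Total weld length L_w = 335 mm. Treat welds as unit-width lines.
Centroid: x̄ = 2×105×52.5 / 335 = 32.91 mm from the vertical weld.
Polar moment about centroid: J = I_x + I_y = [125³/12 + 2×105×62.5²] + [125×32.91² + 2(105³/12 + 105×19.59²)] = 1392000 mm³.
Direct shear f_v = P/L_w = 121×10³ / 335 = 361.2 N/mm (vertical).
Torsion M = P·e = 121×10³ × 145 = 17545000 N·mm.
Critical point at (x, y) = (72.09, 62.5) from centroid. f_tx = M·y/J = 787.8 N/mm; f_ty = M·x/J = 908.6 N/mm.
Resultant f_max = √[f_tx² + (f_v + f_ty)²] = √[787.8² + (361.2 + 908.6)²] = 1494 N/mm.
Capacity per unit length: r_n/Ω = (1/2.0) × 0.6 × 550 × (0.707 × 14) = 1633 N/mm.
1494 ≤ 1633 → adequate.

f_max ≈ 1490 N/mm; adequate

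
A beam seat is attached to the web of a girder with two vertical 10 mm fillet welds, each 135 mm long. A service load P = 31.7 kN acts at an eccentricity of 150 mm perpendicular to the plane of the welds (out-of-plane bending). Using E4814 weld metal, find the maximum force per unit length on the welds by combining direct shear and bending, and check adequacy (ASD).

E48XX → F_EXX = 480 MPa.
L_w = 2 × 135 = 270 mm; section modulus (unit throat) S = 2 × L²/6 = 6075 mm².
Direct shear f_v = P/L_w = 31.7×10³/270 = 117.4 N/mm.
Moment M = P × e = 31.7×10³ × 150 = 4755000 N·mm; bending f_b = M/S = 782.7 N/mm.
f_max = √(f_v² + f_b²) = √(117.4² + 782.7²) = 791.5 N/mm.
r_n/Ω = (1/2.0) × 0.6 × 480 × (0.707 × 10) = 1018 N/mm → adequate.

f_max ≈ 791 N/mm; adequate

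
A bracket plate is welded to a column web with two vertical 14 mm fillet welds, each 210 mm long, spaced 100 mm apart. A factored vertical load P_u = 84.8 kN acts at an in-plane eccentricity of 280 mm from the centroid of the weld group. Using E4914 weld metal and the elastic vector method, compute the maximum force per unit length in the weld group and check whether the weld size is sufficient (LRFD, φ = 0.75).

f_max ≈ 1170 N/mm; adequate

E49XX → F_EXX = 490 MPa.
Total weld length L_w = 420 mm. Treat welds as unit-width lines.
Polar moment about centroid: J = 2[d³/12 + d(b/2)²] = 2[210³/12 + 210×50²] = 2594000 mm³.
Direct shear f_v = P/L_w = 84.8×10³ / 420 = 201.9 N/mm (vertical).
Torsion M = P·e = 84.8×10³ × 280 = 23744000 N·mm.
Critical point at (x, y) = (50, 105) from centroid. f_tx = M·y/J = 961.3 N/mm; f_ty = M·x/J = 457.8 N/mm.
Resultant f_max = √[f_tx² + (f_v + f_ty)²] = √[961.3² + (201.9 + 457.8)²] = 1166 N/mm.
Capacity per unit length: φr_n = 0.75 × 0.6 × 490 × (0.707 × 14) = 2183 N/mm.
1166 ≤ 2183 → adequate.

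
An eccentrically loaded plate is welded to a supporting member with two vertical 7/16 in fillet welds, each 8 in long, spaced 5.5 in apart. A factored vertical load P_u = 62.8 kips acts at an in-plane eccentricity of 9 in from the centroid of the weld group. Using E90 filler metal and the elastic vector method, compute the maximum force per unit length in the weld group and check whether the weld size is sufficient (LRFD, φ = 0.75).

E90XX → F_EXX = 90 ksi.
Total weld length L_w = 16 in. Treat welds as unit-width lines.
Polar moment about centroid: J = 2[d³/12 + d(b/2)²] = 2[8³/12 + 8×2.75²] = 206.3 in³.
Direct shear f_v = P/L_w = 62.8 / 16 = 3.925 kip/in (vertical).
Torsion M = P·e = 62.8 × 9 = 565.2 kip·in.
Critical point at (x, y) = (2.75, 4) from centroid. f_tx = M·y/J = 10.96 kip/in; f_ty = M·x/J = 7.533 kip/in.
Resultant f_max = √[f_tx² + (f_v + f_ty)²] = √[10.96² + (3.925 + 7.533)²] = 15.85 kip/in.
Capacity per unit length: φr_n = 0.75 × 0.6 × 90 × (0.707 × 0.4375) = 12.53 kip/in.
15.85 > 12.53 → NOT adequate.

f_max ≈ 15.9 kip/in; NOT adequate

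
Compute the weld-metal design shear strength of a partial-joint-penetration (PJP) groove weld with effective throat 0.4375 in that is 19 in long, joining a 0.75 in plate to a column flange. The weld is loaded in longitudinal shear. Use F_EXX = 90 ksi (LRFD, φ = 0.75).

φR_n ≈ 337 kips

Effective throat (given) t_e = 0.4375 in.
A_we = 0.4375 × 19 = 8.312 in².
F_nw = 0.6 F_EXX = 54 ksi.
φR_n = 0.75 × 54 × 8.312 = 336.7 kips.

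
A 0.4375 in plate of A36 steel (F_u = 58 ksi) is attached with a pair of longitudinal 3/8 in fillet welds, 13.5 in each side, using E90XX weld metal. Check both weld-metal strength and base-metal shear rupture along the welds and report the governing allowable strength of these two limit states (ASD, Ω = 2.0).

E90XX → F_EXX = 90 ksi.
t_e = 0.707 × 0.375 = 0.2651 in; L = 27 in.
Weld metal: R_n/Ω = (1/2.0) × 0.6 × 90 × 0.2651 × 27 = 193.3 kip.
Base metal (shear rupture): R_n/Ω = (1/2.0) × 0.6 × 58 × 0.4375 × 27 = 205.5 kip.
Governing: weld metal.

R_n/Ω ≈ 193 kip (weld metal governs)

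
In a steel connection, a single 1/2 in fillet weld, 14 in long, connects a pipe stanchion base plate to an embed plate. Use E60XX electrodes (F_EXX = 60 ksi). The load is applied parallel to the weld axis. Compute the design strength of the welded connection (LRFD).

Effective throat t_e = 0.707 × 0.5 = 0.3535 in.
Total length L = 14 in; A_we = 0.3535 × 14 = 4.949 in².
F_nw = 0.6 F_EXX = 0.6 × 60 = 36 ksi.
φR_n = 0.75 × 36 × 4.949 = 133.6 kips.

φR_n ≈ 134 kips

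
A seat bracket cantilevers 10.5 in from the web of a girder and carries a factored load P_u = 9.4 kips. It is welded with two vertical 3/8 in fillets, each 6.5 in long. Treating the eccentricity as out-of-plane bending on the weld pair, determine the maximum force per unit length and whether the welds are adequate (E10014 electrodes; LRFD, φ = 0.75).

E100XX → F_EXX = 100 ksi.
L_w = 2 × 6.5 = 13 in; section modulus (unit throat) S = 2 × L²/6 = 14.08 in².
Direct shear f_v = P/L_w = 9.4/13 = 0.7231 kip/in.
Moment M = P × e = 9.4 × 10.5 = 98.7 kip·in; bending f_b = M/S = 7.008 kip/in.
f_max = √(f_v² + f_b²) = √(0.7231² + 7.008²) = 7.045 kip/in.
φr_n = 0.75 × 0.6 × 100 × (0.707 × 0.375) = 11.93 kip/in → adequate.

f_max ≈ 7.05 kip/in; adequate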